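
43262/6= 21631/3 =7210.33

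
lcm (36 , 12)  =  36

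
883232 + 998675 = 1881907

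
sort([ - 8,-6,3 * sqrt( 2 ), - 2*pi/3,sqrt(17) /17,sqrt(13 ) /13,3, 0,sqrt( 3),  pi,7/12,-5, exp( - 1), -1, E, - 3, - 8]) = [ -8,  -  8, - 6,-5, - 3, - 2*pi/3, - 1,0, sqrt( 17 )/17,sqrt( 13 ) /13,exp( - 1),7/12,sqrt( 3),E,3 , pi,3 * sqrt( 2 ) ]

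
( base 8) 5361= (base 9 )3752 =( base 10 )2801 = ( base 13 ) 1376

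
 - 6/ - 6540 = 1/1090 =0.00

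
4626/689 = 4626/689 = 6.71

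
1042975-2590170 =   -  1547195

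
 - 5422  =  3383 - 8805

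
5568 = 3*1856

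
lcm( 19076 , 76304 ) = 76304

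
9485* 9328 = 88476080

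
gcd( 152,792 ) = 8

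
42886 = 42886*1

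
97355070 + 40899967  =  138255037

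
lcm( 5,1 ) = 5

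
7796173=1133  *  6881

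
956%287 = 95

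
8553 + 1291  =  9844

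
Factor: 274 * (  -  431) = -2^1*137^1*431^1 = -118094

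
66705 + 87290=153995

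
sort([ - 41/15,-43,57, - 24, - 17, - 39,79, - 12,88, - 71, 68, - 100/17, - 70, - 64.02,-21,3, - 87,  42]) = [ - 87, - 71,-70,- 64.02, - 43, - 39,-24, -21, - 17 , - 12, - 100/17, - 41/15,3,42,57,68,79,88]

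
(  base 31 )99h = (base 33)872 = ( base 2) 10001011110001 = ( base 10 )8945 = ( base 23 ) gkl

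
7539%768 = 627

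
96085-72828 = 23257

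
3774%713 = 209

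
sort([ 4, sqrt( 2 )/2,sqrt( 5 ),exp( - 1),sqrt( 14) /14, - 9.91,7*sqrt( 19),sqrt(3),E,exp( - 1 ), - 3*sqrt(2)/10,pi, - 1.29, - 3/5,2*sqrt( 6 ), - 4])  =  [ - 9.91, - 4, - 1.29, - 3/5, - 3*sqrt(2 ) /10,sqrt ( 14)/14, exp(-1 ) , exp( - 1 ), sqrt( 2) /2,sqrt ( 3 ), sqrt(5),E,pi, 4,2*  sqrt(6 ),7 * sqrt(19) ]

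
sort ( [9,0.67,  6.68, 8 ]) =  [ 0.67, 6.68,8,9]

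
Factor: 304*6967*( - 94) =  - 199088992 = - 2^5 * 19^1 * 47^1*6967^1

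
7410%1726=506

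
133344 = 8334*16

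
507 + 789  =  1296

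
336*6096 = 2048256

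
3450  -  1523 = 1927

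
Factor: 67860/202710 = 78/233= 2^1*3^1*13^1 * 233^( - 1)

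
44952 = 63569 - 18617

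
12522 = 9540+2982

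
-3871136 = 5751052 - 9622188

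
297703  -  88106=209597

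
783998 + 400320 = 1184318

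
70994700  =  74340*955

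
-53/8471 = -1 + 8418/8471= - 0.01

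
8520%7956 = 564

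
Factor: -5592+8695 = 29^1*107^1 = 3103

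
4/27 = 4/27 = 0.15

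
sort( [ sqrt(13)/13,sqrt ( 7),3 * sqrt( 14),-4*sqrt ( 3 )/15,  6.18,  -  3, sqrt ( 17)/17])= [ - 3, - 4*sqrt( 3 ) /15,sqrt( 17) /17,sqrt( 13) /13,sqrt( 7),  6.18,3*sqrt( 14)]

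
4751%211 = 109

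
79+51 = 130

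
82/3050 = 41/1525  =  0.03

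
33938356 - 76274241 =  - 42335885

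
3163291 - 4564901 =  - 1401610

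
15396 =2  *7698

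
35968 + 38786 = 74754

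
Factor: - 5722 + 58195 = 3^1*17491^1 = 52473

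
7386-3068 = 4318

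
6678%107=44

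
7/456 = 7/456 = 0.02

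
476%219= 38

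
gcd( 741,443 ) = 1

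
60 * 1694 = 101640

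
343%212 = 131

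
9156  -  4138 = 5018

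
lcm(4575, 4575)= 4575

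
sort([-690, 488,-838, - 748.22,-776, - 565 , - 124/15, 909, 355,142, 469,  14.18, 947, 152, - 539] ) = [ - 838,-776,- 748.22,-690,-565, - 539,  -  124/15,14.18, 142,152,355, 469,  488, 909, 947 ] 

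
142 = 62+80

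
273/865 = 273/865 = 0.32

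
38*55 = 2090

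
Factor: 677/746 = 2^ ( - 1) * 373^( - 1)*677^1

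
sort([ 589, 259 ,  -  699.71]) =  [-699.71, 259,589]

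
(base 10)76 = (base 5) 301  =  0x4c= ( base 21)3d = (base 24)34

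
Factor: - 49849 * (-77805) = 3878501445= 3^2*5^1 *7^1*13^1 * 19^1*79^1*631^1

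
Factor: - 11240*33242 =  - 2^4*5^1*11^1*281^1 * 1511^1 = -  373640080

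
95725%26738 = 15511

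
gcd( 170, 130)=10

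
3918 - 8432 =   -  4514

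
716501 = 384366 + 332135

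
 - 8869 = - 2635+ - 6234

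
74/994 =37/497  =  0.07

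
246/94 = 123/47  =  2.62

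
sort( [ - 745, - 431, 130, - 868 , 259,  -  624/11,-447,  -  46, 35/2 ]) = [  -  868, - 745, - 447,  -  431,-624/11, - 46, 35/2,  130,259 ] 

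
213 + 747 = 960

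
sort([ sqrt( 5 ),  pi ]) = [ sqrt( 5),pi] 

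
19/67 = 19/67 = 0.28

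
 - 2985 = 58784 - 61769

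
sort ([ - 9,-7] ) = [ - 9, - 7]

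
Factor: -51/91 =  - 3^1*7^( - 1)  *13^( - 1)*17^1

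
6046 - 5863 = 183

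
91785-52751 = 39034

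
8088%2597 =297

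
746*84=62664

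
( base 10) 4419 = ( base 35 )3l9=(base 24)7G3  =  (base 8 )10503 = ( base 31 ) 4IH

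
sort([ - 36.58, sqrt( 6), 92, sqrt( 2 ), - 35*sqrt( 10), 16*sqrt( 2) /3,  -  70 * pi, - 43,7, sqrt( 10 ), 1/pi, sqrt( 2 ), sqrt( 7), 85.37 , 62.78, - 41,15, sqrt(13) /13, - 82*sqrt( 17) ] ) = [ - 82*sqrt( 17 ), - 70*pi , -35*sqrt( 10), - 43, - 41, - 36.58,sqrt( 13)/13,1/pi, sqrt(2), sqrt( 2), sqrt( 6),sqrt(7) , sqrt(10), 7,16*sqrt (2) /3, 15, 62.78 , 85.37, 92]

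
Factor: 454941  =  3^2*50549^1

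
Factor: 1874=2^1 * 937^1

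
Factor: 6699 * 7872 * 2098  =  2^7* 3^2*7^1*11^1*29^1* 41^1* 1049^1 = 110637039744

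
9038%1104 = 206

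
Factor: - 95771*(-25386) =2431242606 = 2^1* 3^1*13^1* 53^1*139^1 * 4231^1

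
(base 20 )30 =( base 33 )1r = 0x3C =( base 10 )60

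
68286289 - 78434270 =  - 10147981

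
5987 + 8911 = 14898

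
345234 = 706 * 489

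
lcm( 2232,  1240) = 11160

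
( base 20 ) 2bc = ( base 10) 1032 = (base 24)1J0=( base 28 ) 18O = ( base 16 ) 408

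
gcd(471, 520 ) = 1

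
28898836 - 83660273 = - 54761437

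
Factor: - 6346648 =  - 2^3*7^1*11^1 * 10303^1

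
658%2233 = 658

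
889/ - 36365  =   -1 + 5068/5195 =- 0.02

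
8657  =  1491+7166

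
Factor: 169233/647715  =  56411/215905 = 5^(-1 )  *19^1*29^ ( - 1) * 1489^(-1)*2969^1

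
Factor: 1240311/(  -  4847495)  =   - 3^1 *5^( - 1)*29^(-1 )*101^(- 1)*109^1*331^( - 1)*3793^1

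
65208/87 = 749 +15/29  =  749.52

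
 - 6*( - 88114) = 528684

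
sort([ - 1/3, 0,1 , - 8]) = [-8, - 1/3, 0,1 ] 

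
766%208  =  142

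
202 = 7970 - 7768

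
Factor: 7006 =2^1*31^1 * 113^1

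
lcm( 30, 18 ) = 90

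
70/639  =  70/639 = 0.11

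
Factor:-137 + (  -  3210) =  - 3347^1 = - 3347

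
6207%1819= 750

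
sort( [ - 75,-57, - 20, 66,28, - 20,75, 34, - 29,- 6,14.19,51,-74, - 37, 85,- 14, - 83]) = [  -  83, - 75, - 74, - 57, - 37, - 29, -20, - 20, - 14, - 6, 14.19, 28,34,  51,  66, 75, 85] 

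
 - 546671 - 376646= - 923317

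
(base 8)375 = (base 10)253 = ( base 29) 8L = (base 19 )d6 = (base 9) 311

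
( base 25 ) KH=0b1000000101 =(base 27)J4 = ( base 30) h7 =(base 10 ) 517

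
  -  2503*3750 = -9386250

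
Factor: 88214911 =47^1*167^1*11239^1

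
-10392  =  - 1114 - 9278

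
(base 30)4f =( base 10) 135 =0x87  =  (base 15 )90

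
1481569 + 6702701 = 8184270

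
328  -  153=175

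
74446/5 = 14889+1/5 = 14889.20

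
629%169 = 122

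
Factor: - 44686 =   -  2^1*22343^1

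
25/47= 25/47 = 0.53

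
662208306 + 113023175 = 775231481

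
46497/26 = 46497/26 = 1788.35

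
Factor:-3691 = -3691^1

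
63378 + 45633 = 109011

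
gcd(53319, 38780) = 7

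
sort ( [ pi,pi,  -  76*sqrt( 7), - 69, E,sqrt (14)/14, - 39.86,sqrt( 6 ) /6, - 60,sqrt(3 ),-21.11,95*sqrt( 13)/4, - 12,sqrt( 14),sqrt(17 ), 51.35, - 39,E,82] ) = [ - 76*sqrt(7),  -  69, - 60, - 39.86, - 39,-21.11,  -  12,sqrt( 14)/14, sqrt(6)/6,sqrt (3 ) , E,E,pi,pi,sqrt( 14 ),sqrt( 17),51.35,82,  95*sqrt ( 13 ) /4] 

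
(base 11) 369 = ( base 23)j1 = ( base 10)438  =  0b110110110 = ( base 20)11I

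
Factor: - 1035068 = - 2^2*29^1 *8923^1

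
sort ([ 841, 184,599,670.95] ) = [ 184,599,670.95,841]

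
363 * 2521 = 915123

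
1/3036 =1/3036 = 0.00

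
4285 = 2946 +1339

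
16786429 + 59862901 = 76649330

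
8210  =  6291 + 1919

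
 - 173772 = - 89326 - 84446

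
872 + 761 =1633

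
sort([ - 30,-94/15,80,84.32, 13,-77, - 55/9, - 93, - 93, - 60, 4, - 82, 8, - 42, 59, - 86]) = [ - 93, - 93,-86, - 82, - 77, - 60,-42, - 30, - 94/15, - 55/9,4,8, 13, 59, 80, 84.32 ] 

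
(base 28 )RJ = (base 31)P0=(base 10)775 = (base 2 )1100000111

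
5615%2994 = 2621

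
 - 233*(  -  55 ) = 12815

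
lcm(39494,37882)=1856218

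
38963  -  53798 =-14835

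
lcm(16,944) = 944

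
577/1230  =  577/1230 = 0.47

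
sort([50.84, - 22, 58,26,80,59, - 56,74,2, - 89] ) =[ - 89, - 56, - 22, 2,26, 50.84,58,  59,74 , 80 ]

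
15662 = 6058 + 9604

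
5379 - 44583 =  -39204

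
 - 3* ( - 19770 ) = 59310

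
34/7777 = 34/7777= 0.00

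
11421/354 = 32+ 31/118 = 32.26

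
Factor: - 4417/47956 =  - 7/76 = - 2^( - 2 )*7^1 * 19^(- 1)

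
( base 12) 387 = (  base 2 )1000010111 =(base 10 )535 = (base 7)1363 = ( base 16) 217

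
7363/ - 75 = - 99  +  62/75  =  -98.17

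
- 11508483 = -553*20811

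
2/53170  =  1/26585 = 0.00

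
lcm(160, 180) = 1440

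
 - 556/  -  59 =9+ 25/59 = 9.42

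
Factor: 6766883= 6766883^1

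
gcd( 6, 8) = 2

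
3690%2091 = 1599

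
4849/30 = 161+19/30 = 161.63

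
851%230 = 161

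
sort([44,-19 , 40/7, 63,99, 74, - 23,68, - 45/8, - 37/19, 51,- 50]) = [ - 50, - 23, - 19,-45/8,-37/19, 40/7, 44,  51, 63, 68,74,99 ]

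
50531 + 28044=78575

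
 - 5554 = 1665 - 7219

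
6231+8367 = 14598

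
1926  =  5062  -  3136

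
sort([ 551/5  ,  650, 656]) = [551/5, 650, 656]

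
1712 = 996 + 716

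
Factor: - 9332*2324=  - 21687568 = - 2^4 * 7^1*83^1 * 2333^1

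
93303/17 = 93303/17=5488.41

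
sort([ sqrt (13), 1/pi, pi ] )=[ 1/pi,pi, sqrt ( 13)] 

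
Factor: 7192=2^3* 29^1*31^1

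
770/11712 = 385/5856 = 0.07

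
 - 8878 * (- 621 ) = 5513238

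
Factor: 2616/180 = 218/15 = 2^1*3^( - 1)*5^(-1)*109^1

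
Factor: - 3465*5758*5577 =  - 111269348190 = - 2^1*3^3*5^1*7^1*  11^2 *13^2*2879^1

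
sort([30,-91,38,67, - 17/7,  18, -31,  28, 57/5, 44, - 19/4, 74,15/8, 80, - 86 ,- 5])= [ -91, - 86,  -  31,- 5, - 19/4,- 17/7, 15/8,57/5,18,28, 30,38, 44,  67, 74, 80]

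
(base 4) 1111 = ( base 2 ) 1010101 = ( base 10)85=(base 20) 45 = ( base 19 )49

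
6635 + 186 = 6821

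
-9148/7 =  - 9148/7 = - 1306.86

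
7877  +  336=8213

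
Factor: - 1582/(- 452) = 2^(  -  1 ) * 7^1= 7/2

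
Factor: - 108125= - 5^4*173^1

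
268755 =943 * 285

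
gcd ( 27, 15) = 3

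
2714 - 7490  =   - 4776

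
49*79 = 3871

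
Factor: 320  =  2^6*5^1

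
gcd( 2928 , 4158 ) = 6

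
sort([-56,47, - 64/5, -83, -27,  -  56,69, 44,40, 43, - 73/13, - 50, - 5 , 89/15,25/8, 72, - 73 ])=[ - 83, -73, - 56,- 56, - 50, - 27, - 64/5, - 73/13,  -  5, 25/8, 89/15 , 40, 43,44,47,69,72 ]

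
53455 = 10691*5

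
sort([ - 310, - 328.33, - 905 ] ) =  [ - 905, - 328.33, -310 ]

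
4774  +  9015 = 13789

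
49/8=49/8 = 6.12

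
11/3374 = 11/3374 = 0.00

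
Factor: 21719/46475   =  5^( - 2)*11^ ( - 1)*13^( - 2 )*37^1 * 587^1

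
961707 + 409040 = 1370747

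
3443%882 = 797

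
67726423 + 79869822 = 147596245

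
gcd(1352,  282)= 2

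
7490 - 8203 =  - 713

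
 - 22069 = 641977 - 664046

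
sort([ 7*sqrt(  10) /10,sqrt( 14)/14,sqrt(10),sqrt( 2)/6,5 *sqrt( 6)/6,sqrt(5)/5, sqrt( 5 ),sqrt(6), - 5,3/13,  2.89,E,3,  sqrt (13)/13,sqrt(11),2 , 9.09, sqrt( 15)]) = [ - 5, 3/13, sqrt(2 ) /6, sqrt( 14)/14,sqrt( 13)/13,sqrt( 5 )/5,2,5*sqrt( 6)/6,7 * sqrt (10) /10, sqrt(5 ),  sqrt (6), E,2.89, 3, sqrt( 10 ),sqrt(11), sqrt( 15),9.09 ]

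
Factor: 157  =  157^1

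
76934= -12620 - - 89554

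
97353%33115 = 31123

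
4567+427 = 4994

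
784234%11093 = 7724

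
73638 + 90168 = 163806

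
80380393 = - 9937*(-8089 ) 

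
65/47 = 65/47 = 1.38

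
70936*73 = 5178328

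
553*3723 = 2058819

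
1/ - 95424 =  -  1/95424 = - 0.00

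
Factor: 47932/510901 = 2^2*17^( - 1 )*23^1*41^(-1 ) * 521^1 * 733^(-1)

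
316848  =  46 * 6888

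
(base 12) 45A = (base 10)646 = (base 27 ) NP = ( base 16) 286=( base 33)jj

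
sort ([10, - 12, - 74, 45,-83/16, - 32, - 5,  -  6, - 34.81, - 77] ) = [ - 77,- 74, - 34.81 , - 32, - 12,- 6, - 83/16, - 5,10,45] 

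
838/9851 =838/9851= 0.09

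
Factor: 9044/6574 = 238/173= 2^1 * 7^1 * 17^1 * 173^ (  -  1)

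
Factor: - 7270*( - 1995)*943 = 13676941950 = 2^1*3^1*5^2*7^1*19^1*23^1*41^1*727^1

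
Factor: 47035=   5^1 * 23^1*409^1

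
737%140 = 37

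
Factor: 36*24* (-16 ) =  - 13824 = -  2^9*3^3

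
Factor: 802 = 2^1*  401^1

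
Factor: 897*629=3^1*13^1*17^1*23^1*37^1 = 564213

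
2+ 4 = 6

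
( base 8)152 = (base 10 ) 106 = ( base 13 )82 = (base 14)78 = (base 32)3A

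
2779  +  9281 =12060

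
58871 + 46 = 58917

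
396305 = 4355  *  91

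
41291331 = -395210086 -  - 436501417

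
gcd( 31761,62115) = 3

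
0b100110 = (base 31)17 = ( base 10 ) 38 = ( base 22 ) 1G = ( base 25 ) 1d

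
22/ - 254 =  -1+116/127 = - 0.09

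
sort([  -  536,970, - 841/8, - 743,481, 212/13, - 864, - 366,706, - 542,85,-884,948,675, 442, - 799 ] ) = [ - 884,-864, - 799, - 743,  -  542, - 536,  -  366, - 841/8 , 212/13, 85,442, 481,675,706,948,970]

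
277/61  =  4+33/61 = 4.54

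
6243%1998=249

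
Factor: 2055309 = 3^1*685103^1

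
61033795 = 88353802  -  27320007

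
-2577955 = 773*( - 3335 ) 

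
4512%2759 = 1753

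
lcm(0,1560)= 0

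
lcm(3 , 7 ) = 21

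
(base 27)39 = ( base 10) 90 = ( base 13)6C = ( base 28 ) 36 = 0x5A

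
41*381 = 15621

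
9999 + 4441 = 14440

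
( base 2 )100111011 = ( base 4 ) 10323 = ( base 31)a5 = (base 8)473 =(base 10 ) 315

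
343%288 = 55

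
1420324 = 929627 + 490697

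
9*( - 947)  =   - 8523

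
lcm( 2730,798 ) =51870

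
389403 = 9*43267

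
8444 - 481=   7963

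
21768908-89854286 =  - 68085378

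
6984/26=268+8/13 = 268.62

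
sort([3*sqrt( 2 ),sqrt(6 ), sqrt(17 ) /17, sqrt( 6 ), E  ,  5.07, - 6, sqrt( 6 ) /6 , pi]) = [ - 6, sqrt(17 ) /17, sqrt(6)/6,sqrt(6),sqrt(6 ) , E, pi, 3*sqrt(2 ),5.07 ]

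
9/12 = 3/4 = 0.75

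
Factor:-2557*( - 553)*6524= 9225073004  =  2^2 * 7^2*79^1*233^1*2557^1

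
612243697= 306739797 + 305503900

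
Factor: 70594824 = 2^3*3^1*2941451^1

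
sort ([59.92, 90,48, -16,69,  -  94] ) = [-94 , - 16, 48, 59.92,  69,90 ]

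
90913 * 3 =272739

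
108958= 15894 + 93064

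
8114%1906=490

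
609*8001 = 4872609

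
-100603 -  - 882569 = 781966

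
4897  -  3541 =1356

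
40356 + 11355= 51711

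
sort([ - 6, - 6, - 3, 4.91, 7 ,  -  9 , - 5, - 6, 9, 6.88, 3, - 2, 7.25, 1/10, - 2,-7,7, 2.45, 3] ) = [ - 9, - 7, - 6, - 6,  -  6,-5, - 3  ,-2, -2, 1/10,2.45, 3,3, 4.91, 6.88, 7,7, 7.25,9]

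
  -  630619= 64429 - 695048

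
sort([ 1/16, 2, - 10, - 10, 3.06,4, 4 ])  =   [ - 10, - 10,1/16 , 2,3.06, 4,4]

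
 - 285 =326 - 611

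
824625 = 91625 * 9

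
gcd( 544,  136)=136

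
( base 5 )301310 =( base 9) 14124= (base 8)22554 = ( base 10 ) 9580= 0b10010101101100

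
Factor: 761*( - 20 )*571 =- 8690620 = -  2^2*5^1 * 571^1 * 761^1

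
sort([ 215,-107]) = [ - 107,215]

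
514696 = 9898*52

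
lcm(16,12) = 48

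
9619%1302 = 505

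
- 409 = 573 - 982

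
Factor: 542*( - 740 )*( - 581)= 233027480 = 2^3*5^1*7^1 * 37^1 *83^1*271^1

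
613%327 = 286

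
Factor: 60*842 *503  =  2^3*3^1*5^1 *421^1 * 503^1= 25411560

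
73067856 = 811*90096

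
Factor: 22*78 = 1716 =2^2 * 3^1 * 11^1*13^1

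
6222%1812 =786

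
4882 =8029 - 3147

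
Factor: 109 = 109^1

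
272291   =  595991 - 323700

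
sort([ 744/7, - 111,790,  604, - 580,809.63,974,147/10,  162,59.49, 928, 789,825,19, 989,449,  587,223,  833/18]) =[ - 580, - 111,147/10,19,833/18,59.49,744/7,162, 223,449,587,604,789,790,809.63,825, 928, 974,989] 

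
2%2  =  0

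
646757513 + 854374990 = 1501132503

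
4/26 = 2/13 = 0.15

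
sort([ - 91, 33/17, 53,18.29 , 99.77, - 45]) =[ - 91, - 45, 33/17, 18.29,53,  99.77 ] 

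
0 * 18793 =0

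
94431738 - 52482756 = 41948982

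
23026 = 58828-35802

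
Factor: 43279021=241^1 *179581^1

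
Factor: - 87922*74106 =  - 2^2*3^2*23^1 * 179^1 * 43961^1= - 6515547732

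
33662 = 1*33662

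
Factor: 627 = 3^1*11^1 * 19^1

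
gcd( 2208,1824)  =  96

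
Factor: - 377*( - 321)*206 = 24929502 = 2^1*3^1*13^1*29^1*103^1*107^1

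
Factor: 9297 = 3^2*1033^1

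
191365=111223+80142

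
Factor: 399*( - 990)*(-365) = 144178650 = 2^1 * 3^3*5^2*7^1*11^1*19^1*73^1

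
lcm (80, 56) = 560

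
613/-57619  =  -613/57619 = - 0.01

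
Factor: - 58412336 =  - 2^4*1031^1*3541^1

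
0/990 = 0 = 0.00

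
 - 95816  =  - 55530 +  - 40286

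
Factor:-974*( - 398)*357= 2^2 *3^1*7^1*17^1 * 199^1*487^1=138391764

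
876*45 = 39420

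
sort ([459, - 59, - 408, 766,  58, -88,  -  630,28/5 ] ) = [-630,  -  408, - 88, -59 , 28/5, 58, 459, 766]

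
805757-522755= 283002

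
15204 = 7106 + 8098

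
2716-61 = 2655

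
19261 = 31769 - 12508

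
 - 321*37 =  - 11877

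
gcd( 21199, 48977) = 731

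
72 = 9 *8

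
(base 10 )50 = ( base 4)302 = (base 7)101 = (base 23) 24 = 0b110010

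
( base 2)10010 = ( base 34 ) i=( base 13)15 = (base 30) i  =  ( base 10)18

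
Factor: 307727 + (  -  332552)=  - 24825 = - 3^1 * 5^2*331^1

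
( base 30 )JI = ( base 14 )300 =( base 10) 588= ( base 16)24c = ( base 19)1bi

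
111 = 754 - 643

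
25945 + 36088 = 62033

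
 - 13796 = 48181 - 61977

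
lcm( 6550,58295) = 582950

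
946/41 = 946/41 =23.07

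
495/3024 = 55/336 = 0.16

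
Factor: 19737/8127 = 17/7  =  7^(-1 )*17^1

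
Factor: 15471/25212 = 27/44 = 2^( - 2 )*3^3*11^( - 1) 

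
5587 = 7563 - 1976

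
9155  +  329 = 9484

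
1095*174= 190530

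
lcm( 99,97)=9603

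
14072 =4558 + 9514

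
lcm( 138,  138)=138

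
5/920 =1/184 = 0.01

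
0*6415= 0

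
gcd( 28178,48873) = 1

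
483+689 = 1172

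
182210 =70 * 2603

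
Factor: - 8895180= - 2^2*3^1*5^1 *7^1*21179^1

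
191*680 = 129880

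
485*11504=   5579440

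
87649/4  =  21912 +1/4 = 21912.25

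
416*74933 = 31172128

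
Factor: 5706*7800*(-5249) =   -  2^4*3^3 *5^2*13^1*29^1*181^1 * 317^1 = - 233616193200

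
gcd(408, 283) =1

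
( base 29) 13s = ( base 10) 956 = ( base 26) 1AK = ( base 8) 1674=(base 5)12311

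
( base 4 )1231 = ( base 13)85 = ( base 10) 109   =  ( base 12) 91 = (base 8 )155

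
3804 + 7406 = 11210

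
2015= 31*65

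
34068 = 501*68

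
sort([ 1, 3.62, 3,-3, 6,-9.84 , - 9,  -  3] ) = [ - 9.84,  -  9 ,  -  3, - 3, 1,3, 3.62, 6 ] 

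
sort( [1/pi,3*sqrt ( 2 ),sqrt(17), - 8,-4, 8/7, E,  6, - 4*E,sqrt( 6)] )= [ - 4*E, - 8, - 4,1/pi, 8/7, sqrt( 6), E,sqrt( 17 ), 3*sqrt(2), 6 ] 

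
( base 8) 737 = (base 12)33b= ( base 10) 479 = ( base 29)gf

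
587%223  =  141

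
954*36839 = 35144406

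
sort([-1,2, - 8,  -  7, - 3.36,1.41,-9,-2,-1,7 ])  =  [ - 9,-8, - 7, - 3.36 ,-2 ,  -  1, -1,1.41, 2,7]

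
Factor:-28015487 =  - 28015487^1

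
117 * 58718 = 6870006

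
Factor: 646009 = 7^1 * 13^1*31^1*229^1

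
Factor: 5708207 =43^1*132749^1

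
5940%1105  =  415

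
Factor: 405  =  3^4*  5^1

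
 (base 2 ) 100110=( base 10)38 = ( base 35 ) 13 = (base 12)32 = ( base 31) 17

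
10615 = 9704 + 911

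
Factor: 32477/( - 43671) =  - 3^( - 1)*47^1*691^1*14557^ ( - 1)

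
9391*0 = 0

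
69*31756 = 2191164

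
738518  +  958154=1696672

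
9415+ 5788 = 15203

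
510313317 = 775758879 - 265445562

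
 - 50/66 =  - 1  +  8/33 = - 0.76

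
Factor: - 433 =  - 433^1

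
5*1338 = 6690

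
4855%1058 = 623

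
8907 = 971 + 7936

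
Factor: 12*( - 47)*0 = 0= 0^1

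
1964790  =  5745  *342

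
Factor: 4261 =4261^1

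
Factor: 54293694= 2^1*3^1*7^1*13^1*99439^1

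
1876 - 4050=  - 2174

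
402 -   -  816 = 1218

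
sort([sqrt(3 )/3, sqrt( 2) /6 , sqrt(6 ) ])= [ sqrt( 2 )/6,  sqrt (3 )/3,sqrt( 6 )] 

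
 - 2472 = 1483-3955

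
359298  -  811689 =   -  452391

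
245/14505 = 49/2901 = 0.02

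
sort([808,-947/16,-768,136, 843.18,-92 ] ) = [  -  768, - 92,-947/16,136 , 808, 843.18] 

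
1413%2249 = 1413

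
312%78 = 0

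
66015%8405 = 7180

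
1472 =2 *736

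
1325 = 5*265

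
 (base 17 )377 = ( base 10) 993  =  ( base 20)29D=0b1111100001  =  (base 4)33201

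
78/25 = 78/25 = 3.12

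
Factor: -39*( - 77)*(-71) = -3^1*7^1*11^1*13^1*71^1 = -213213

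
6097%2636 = 825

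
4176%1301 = 273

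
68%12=8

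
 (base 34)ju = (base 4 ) 22210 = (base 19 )1gb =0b1010100100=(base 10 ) 676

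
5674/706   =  2837/353 = 8.04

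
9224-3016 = 6208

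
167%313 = 167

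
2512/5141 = 2512/5141 = 0.49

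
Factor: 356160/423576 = 280/333=   2^3*3^(-2) *5^1*7^1*37^(-1) 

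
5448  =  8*681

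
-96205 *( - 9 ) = 865845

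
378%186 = 6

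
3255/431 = 3255/431 = 7.55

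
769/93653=769/93653= 0.01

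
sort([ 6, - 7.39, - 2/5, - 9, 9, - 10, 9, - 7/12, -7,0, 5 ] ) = [-10, - 9, - 7.39, - 7,-7/12, - 2/5,0, 5,6, 9,9 ]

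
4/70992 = 1/17748 = 0.00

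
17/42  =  17/42 = 0.40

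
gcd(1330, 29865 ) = 5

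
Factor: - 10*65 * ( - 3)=1950 = 2^1 *3^1*5^2 * 13^1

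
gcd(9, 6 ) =3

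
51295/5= 10259= 10259.00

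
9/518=9/518 = 0.02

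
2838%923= 69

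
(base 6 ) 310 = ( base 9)136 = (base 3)11020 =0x72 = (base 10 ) 114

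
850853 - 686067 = 164786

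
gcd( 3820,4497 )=1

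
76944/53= 76944/53=1451.77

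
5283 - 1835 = 3448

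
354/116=3+ 3/58 = 3.05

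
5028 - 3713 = 1315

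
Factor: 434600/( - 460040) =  - 205/217 = -5^1*7^( - 1)*31^( - 1 ) * 41^1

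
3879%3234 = 645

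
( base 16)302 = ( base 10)770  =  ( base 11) 640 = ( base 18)26E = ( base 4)30002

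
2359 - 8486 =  - 6127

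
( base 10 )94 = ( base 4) 1132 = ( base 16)5e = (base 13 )73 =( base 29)37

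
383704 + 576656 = 960360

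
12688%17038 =12688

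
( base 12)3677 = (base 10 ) 6139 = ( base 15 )1C44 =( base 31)6C1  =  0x17fb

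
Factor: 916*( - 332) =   -  2^4*83^1*229^1 = - 304112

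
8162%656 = 290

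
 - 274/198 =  - 2 + 61/99 = -1.38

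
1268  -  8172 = -6904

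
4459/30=4459/30= 148.63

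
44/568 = 11/142 = 0.08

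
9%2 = 1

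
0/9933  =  0 =0.00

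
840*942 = 791280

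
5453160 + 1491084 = 6944244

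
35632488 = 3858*9236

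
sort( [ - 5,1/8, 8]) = [ -5, 1/8, 8] 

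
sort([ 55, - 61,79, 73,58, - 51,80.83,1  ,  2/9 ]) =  [ - 61, - 51,2/9,1,55,58,73,79,80.83 ] 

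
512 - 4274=  -  3762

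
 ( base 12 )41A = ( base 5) 4343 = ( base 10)598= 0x256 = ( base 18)1F4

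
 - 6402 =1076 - 7478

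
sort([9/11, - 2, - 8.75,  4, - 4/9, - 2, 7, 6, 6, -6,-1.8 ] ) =[-8.75,-6,-2, - 2,-1.8, - 4/9,9/11,4,6,6,  7 ] 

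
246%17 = 8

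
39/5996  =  39/5996 = 0.01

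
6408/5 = 1281+3/5 = 1281.60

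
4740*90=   426600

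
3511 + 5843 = 9354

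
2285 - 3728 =  -  1443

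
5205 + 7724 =12929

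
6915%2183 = 366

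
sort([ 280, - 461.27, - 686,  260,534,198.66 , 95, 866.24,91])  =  [ - 686, - 461.27, 91, 95, 198.66 , 260,280, 534,866.24 ]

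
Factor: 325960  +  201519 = 527479= 557^1*947^1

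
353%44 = 1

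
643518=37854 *17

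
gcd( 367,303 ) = 1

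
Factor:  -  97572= - 2^2 * 3^1* 47^1*173^1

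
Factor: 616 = 2^3*7^1*11^1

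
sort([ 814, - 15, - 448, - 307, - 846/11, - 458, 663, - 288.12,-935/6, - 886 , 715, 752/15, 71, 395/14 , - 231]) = [ - 886, - 458,-448,- 307, - 288.12,- 231 , - 935/6 , - 846/11, - 15, 395/14,752/15,71,663,715, 814 ] 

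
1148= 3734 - 2586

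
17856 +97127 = 114983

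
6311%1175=436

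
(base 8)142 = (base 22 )4A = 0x62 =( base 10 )98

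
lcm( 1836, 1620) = 27540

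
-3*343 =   -  1029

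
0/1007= 0= 0.00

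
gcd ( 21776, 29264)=16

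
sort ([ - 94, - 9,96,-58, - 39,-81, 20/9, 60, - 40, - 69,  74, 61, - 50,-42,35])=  [ - 94,-81, - 69,  -  58,-50,-42, - 40,-39,-9, 20/9, 35, 60, 61,74,  96]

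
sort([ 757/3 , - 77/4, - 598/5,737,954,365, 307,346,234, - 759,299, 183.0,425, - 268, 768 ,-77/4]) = [ - 759, - 268 , - 598/5, - 77/4, - 77/4,183.0 , 234, 757/3,  299,307, 346,365,425, 737,768,954 ] 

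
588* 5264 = 3095232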